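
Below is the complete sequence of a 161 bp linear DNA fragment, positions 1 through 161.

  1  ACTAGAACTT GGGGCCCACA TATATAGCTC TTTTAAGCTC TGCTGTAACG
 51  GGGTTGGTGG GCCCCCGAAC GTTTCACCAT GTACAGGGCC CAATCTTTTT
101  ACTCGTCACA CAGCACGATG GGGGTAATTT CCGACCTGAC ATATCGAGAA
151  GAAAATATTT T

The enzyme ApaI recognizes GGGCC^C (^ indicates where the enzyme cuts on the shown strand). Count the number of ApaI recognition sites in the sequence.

3

GGGCCC occurs starting at positions 12, 59, 86.
ApaI cuts at 3 sites.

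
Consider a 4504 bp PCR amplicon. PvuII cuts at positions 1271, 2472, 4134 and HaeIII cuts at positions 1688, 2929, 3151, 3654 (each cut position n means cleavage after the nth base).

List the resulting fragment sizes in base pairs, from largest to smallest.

1271, 784, 503, 480, 457, 417, 370, 222 bp

Combined cut positions (sorted): 1271, 1688, 2472, 2929, 3151, 3654, 4134.
Linear molecule, 7 cuts → 8 fragments:
  1271 − 0 = 1271 bp
  1688 − 1271 = 417 bp
  2472 − 1688 = 784 bp
  2929 − 2472 = 457 bp
  3151 − 2929 = 222 bp
  3654 − 3151 = 503 bp
  4134 − 3654 = 480 bp
  4504 − 4134 = 370 bp
Sorted largest to smallest: 1271, 784, 503, 480, 457, 417, 370, 222 bp.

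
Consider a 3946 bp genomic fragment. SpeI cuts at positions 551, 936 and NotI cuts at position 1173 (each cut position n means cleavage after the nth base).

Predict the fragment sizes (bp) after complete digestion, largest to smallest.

2773, 551, 385, 237 bp

Combined cut positions (sorted): 551, 936, 1173.
Linear molecule, 3 cuts → 4 fragments:
  551 − 0 = 551 bp
  936 − 551 = 385 bp
  1173 − 936 = 237 bp
  3946 − 1173 = 2773 bp
Sorted largest to smallest: 2773, 551, 385, 237 bp.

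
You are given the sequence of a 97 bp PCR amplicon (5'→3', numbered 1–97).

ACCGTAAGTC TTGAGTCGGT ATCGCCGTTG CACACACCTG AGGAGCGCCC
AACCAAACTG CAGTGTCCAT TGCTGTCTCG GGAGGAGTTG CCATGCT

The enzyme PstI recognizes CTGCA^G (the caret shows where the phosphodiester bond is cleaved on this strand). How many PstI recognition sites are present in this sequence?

1

CTGCAG occurs starting at position 58.
PstI cuts at 1 site.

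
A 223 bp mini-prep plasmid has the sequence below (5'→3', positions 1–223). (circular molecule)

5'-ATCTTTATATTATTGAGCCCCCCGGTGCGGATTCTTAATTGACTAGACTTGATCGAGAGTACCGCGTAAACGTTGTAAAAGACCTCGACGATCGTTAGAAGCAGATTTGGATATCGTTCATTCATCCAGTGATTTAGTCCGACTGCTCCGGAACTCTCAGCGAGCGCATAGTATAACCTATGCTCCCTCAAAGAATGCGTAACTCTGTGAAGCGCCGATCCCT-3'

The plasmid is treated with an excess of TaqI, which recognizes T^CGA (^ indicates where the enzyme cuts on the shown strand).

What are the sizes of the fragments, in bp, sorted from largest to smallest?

TaqI sites (TCGA) start at positions 53, 85.
TaqI cuts after the first base of each site, so after positions 53, 85.
Circular molecule, 2 cuts → 2 fragments:
  54–85 → 32 bp
  86–223 then 1–53 → 138 + 53 = 191 bp
Sorted largest to smallest: 191, 32 bp.

191, 32 bp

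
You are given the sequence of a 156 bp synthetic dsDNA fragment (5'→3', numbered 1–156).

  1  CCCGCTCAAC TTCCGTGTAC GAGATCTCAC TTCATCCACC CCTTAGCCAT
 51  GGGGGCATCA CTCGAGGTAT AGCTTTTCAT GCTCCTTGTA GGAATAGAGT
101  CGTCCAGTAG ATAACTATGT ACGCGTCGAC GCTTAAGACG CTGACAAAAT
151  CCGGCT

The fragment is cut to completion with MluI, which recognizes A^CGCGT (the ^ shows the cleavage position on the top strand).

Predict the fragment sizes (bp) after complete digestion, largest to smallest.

The MluI site (ACGCGT) starts at position 121.
MluI cuts after the first base of each site, so after position 121.
Linear molecule, 1 cut → 2 fragments:
  1–121 → 121 bp
  122–156 → 35 bp
Sorted largest to smallest: 121, 35 bp.

121, 35 bp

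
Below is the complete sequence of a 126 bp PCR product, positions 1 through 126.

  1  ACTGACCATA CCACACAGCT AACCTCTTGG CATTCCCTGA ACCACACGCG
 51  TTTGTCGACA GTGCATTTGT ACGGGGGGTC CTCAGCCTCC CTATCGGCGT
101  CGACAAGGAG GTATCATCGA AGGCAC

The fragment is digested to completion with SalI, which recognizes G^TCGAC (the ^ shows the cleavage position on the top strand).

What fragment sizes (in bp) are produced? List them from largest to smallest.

SalI sites (GTCGAC) start at positions 54, 99.
SalI cuts after the first base of each site, so after positions 54, 99.
Linear molecule, 2 cuts → 3 fragments:
  1–54 → 54 bp
  55–99 → 45 bp
  100–126 → 27 bp
Sorted largest to smallest: 54, 45, 27 bp.

54, 45, 27 bp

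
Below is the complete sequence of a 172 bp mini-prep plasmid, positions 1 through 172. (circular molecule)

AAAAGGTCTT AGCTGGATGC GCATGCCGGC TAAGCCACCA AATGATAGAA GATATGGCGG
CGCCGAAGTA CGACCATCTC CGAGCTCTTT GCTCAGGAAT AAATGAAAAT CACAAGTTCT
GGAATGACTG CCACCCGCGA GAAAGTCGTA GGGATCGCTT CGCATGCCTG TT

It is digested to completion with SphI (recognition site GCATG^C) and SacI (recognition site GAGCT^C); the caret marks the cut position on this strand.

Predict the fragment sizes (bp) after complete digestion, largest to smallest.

SphI sites (GCATGC) start at positions 21, 162.
SphI cuts after base 5 of each site (before the last base), so after positions 25, 166.
The SacI site (GAGCTC) starts at position 82.
SacI cuts after base 5 of each site (before the last base), so after position 86.
Combined cut positions: 25, 86, 166.
Circular molecule, 3 cuts → 3 fragments:
  26–86 → 61 bp
  87–166 → 80 bp
  167–172 then 1–25 → 6 + 25 = 31 bp
Sorted largest to smallest: 80, 61, 31 bp.

80, 61, 31 bp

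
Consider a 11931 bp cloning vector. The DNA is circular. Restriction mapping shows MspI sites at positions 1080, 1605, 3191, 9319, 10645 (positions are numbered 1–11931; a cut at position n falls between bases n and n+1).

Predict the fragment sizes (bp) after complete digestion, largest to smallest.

6128, 2366, 1586, 1326, 525 bp

Circular molecule, 5 cuts → 5 fragments:
  1605 − 1080 = 525 bp
  3191 − 1605 = 1586 bp
  9319 − 3191 = 6128 bp
  10645 − 9319 = 1326 bp
  wrap: 11931 − 10645 + 1080 = 2366 bp
Sorted largest to smallest: 6128, 2366, 1586, 1326, 525 bp.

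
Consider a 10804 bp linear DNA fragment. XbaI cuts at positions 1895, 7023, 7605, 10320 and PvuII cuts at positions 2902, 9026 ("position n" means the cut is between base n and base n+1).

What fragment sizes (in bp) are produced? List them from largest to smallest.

Combined cut positions (sorted): 1895, 2902, 7023, 7605, 9026, 10320.
Linear molecule, 6 cuts → 7 fragments:
  1895 − 0 = 1895 bp
  2902 − 1895 = 1007 bp
  7023 − 2902 = 4121 bp
  7605 − 7023 = 582 bp
  9026 − 7605 = 1421 bp
  10320 − 9026 = 1294 bp
  10804 − 10320 = 484 bp
Sorted largest to smallest: 4121, 1895, 1421, 1294, 1007, 582, 484 bp.

4121, 1895, 1421, 1294, 1007, 582, 484 bp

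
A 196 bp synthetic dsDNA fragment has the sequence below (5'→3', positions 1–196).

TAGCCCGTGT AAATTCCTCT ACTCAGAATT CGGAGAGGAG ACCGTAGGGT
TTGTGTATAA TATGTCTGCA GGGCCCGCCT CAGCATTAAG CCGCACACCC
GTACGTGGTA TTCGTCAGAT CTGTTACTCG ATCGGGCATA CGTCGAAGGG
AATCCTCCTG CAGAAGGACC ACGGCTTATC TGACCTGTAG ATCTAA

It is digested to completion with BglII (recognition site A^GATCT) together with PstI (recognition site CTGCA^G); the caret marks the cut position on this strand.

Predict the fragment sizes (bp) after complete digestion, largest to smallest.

BglII sites (AGATCT) start at positions 117, 189.
BglII cuts after the first base of each site, so after positions 117, 189.
PstI sites (CTGCAG) start at positions 66, 158.
PstI cuts after base 5 of each site (before the last base), so after positions 70, 162.
Combined cut positions: 70, 117, 162, 189.
Linear molecule, 4 cuts → 5 fragments:
  1–70 → 70 bp
  71–117 → 47 bp
  118–162 → 45 bp
  163–189 → 27 bp
  190–196 → 7 bp
Sorted largest to smallest: 70, 47, 45, 27, 7 bp.

70, 47, 45, 27, 7 bp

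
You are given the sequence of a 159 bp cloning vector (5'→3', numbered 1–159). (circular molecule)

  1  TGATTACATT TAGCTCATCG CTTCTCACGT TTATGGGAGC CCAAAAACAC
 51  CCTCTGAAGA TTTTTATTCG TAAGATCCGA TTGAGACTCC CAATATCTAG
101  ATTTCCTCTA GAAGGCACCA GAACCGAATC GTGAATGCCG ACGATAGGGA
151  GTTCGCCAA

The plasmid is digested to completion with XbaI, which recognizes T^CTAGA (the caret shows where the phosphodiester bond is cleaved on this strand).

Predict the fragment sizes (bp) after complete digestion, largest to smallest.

148, 11 bp

XbaI sites (TCTAGA) start at positions 96, 107.
XbaI cuts after the first base of each site, so after positions 96, 107.
Circular molecule, 2 cuts → 2 fragments:
  97–107 → 11 bp
  108–159 then 1–96 → 52 + 96 = 148 bp
Sorted largest to smallest: 148, 11 bp.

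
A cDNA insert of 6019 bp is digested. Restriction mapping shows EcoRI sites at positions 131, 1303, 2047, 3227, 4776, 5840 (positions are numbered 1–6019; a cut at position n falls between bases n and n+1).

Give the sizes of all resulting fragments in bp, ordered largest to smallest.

Linear molecule, 6 cuts → 7 fragments:
  131 − 0 = 131 bp
  1303 − 131 = 1172 bp
  2047 − 1303 = 744 bp
  3227 − 2047 = 1180 bp
  4776 − 3227 = 1549 bp
  5840 − 4776 = 1064 bp
  6019 − 5840 = 179 bp
Sorted largest to smallest: 1549, 1180, 1172, 1064, 744, 179, 131 bp.

1549, 1180, 1172, 1064, 744, 179, 131 bp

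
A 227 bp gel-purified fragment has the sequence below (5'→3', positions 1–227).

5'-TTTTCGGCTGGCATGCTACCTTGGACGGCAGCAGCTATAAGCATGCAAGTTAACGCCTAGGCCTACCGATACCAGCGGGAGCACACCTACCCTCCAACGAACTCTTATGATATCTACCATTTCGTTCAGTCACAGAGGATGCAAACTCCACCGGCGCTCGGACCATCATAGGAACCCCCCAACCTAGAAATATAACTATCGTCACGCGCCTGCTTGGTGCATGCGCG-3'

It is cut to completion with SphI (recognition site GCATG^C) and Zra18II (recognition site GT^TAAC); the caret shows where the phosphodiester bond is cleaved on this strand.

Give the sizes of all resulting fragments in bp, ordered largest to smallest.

173, 30, 15, 5, 4 bp

SphI sites (GCATGC) start at positions 11, 41, 219.
SphI cuts after base 5 of each site (before the last base), so after positions 15, 45, 223.
The Zra18II site (GTTAAC) starts at position 49.
Zra18II cuts after base 2 of each site, so after position 50.
Combined cut positions: 15, 45, 50, 223.
Linear molecule, 4 cuts → 5 fragments:
  1–15 → 15 bp
  16–45 → 30 bp
  46–50 → 5 bp
  51–223 → 173 bp
  224–227 → 4 bp
Sorted largest to smallest: 173, 30, 15, 5, 4 bp.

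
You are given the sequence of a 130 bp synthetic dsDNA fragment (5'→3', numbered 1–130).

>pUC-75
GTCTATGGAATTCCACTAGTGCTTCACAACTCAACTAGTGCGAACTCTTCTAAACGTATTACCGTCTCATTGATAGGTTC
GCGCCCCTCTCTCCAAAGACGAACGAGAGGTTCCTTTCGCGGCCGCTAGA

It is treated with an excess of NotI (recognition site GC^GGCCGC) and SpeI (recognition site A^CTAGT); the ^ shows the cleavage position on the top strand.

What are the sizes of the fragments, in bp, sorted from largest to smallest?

The NotI site (GCGGCCGC) starts at position 119.
NotI cuts after base 2 of each site, so after position 120.
SpeI sites (ACTAGT) start at positions 15, 34.
SpeI cuts after the first base of each site, so after positions 15, 34.
Combined cut positions: 15, 34, 120.
Linear molecule, 3 cuts → 4 fragments:
  1–15 → 15 bp
  16–34 → 19 bp
  35–120 → 86 bp
  121–130 → 10 bp
Sorted largest to smallest: 86, 19, 15, 10 bp.

86, 19, 15, 10 bp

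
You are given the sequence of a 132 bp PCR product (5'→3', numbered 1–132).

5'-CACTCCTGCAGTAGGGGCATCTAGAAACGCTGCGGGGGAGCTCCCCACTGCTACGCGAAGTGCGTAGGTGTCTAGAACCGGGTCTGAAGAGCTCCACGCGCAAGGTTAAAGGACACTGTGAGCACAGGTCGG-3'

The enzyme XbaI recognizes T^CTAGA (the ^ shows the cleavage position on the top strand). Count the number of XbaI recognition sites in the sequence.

2

TCTAGA occurs starting at positions 20, 71.
XbaI cuts at 2 sites.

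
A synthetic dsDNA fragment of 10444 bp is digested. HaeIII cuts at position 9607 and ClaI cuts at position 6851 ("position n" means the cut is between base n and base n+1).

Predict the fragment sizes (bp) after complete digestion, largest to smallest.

Combined cut positions (sorted): 6851, 9607.
Linear molecule, 2 cuts → 3 fragments:
  6851 − 0 = 6851 bp
  9607 − 6851 = 2756 bp
  10444 − 9607 = 837 bp
Sorted largest to smallest: 6851, 2756, 837 bp.

6851, 2756, 837 bp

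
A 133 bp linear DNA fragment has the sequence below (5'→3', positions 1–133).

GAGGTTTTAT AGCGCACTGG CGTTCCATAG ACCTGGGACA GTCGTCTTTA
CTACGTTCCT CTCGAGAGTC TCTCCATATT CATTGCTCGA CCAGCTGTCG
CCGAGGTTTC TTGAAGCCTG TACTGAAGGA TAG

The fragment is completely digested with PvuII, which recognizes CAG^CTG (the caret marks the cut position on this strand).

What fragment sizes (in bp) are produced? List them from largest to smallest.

94, 39 bp

The PvuII site (CAGCTG) starts at position 92.
PvuII cuts after base 3 of each site, so after position 94.
Linear molecule, 1 cut → 2 fragments:
  1–94 → 94 bp
  95–133 → 39 bp
Sorted largest to smallest: 94, 39 bp.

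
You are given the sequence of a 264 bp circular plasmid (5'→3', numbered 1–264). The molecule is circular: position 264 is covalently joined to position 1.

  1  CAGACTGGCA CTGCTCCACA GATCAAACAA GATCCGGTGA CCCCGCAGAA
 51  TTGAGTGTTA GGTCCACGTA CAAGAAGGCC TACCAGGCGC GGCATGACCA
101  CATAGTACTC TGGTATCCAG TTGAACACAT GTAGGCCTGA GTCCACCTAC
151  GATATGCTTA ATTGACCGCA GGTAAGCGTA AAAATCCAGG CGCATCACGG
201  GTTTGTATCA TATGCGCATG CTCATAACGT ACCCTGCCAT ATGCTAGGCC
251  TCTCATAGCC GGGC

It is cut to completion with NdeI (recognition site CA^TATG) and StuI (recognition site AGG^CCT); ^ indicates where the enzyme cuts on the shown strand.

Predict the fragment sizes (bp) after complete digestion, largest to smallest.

NdeI sites (CATATG) start at positions 209, 238.
NdeI cuts after base 2 of each site, so after positions 210, 239.
StuI sites (AGGCCT) start at positions 76, 133, 246.
StuI cuts after base 3 of each site, so after positions 78, 135, 248.
Combined cut positions: 78, 135, 210, 239, 248.
Circular molecule, 5 cuts → 5 fragments:
  79–135 → 57 bp
  136–210 → 75 bp
  211–239 → 29 bp
  240–248 → 9 bp
  249–264 then 1–78 → 16 + 78 = 94 bp
Sorted largest to smallest: 94, 75, 57, 29, 9 bp.

94, 75, 57, 29, 9 bp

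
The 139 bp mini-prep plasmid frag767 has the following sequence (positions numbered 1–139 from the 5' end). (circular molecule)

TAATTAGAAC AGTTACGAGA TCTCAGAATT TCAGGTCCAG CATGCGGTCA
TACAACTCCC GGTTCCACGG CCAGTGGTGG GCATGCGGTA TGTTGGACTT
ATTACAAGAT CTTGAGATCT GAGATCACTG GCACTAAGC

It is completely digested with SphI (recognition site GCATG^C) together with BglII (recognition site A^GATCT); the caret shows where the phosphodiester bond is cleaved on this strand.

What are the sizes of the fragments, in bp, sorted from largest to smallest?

SphI sites (GCATGC) start at positions 40, 81.
SphI cuts after base 5 of each site (before the last base), so after positions 44, 85.
BglII sites (AGATCT) start at positions 18, 107, 115.
BglII cuts after the first base of each site, so after positions 18, 107, 115.
Combined cut positions: 18, 44, 85, 107, 115.
Circular molecule, 5 cuts → 5 fragments:
  19–44 → 26 bp
  45–85 → 41 bp
  86–107 → 22 bp
  108–115 → 8 bp
  116–139 then 1–18 → 24 + 18 = 42 bp
Sorted largest to smallest: 42, 41, 26, 22, 8 bp.

42, 41, 26, 22, 8 bp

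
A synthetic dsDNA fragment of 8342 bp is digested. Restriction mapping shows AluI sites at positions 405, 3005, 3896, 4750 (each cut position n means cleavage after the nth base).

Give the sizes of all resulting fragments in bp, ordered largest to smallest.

Linear molecule, 4 cuts → 5 fragments:
  405 − 0 = 405 bp
  3005 − 405 = 2600 bp
  3896 − 3005 = 891 bp
  4750 − 3896 = 854 bp
  8342 − 4750 = 3592 bp
Sorted largest to smallest: 3592, 2600, 891, 854, 405 bp.

3592, 2600, 891, 854, 405 bp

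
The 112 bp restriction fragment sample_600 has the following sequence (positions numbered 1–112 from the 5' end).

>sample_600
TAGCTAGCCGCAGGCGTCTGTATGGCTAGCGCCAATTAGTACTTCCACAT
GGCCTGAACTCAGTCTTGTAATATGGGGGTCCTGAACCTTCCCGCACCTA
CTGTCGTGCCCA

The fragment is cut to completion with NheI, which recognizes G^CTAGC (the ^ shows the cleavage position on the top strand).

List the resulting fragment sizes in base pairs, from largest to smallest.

NheI sites (GCTAGC) start at positions 3, 25.
NheI cuts after the first base of each site, so after positions 3, 25.
Linear molecule, 2 cuts → 3 fragments:
  1–3 → 3 bp
  4–25 → 22 bp
  26–112 → 87 bp
Sorted largest to smallest: 87, 22, 3 bp.

87, 22, 3 bp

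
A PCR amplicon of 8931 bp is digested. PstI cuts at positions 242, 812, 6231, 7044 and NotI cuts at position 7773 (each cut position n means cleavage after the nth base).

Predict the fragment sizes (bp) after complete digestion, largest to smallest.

5419, 1158, 813, 729, 570, 242 bp

Combined cut positions (sorted): 242, 812, 6231, 7044, 7773.
Linear molecule, 5 cuts → 6 fragments:
  242 − 0 = 242 bp
  812 − 242 = 570 bp
  6231 − 812 = 5419 bp
  7044 − 6231 = 813 bp
  7773 − 7044 = 729 bp
  8931 − 7773 = 1158 bp
Sorted largest to smallest: 5419, 1158, 813, 729, 570, 242 bp.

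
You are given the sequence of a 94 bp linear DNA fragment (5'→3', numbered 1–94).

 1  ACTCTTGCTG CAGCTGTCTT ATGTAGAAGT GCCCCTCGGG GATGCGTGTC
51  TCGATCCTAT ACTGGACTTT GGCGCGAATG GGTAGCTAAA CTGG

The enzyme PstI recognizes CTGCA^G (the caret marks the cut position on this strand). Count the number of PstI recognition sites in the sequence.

1

CTGCAG occurs starting at position 8.
PstI cuts at 1 site.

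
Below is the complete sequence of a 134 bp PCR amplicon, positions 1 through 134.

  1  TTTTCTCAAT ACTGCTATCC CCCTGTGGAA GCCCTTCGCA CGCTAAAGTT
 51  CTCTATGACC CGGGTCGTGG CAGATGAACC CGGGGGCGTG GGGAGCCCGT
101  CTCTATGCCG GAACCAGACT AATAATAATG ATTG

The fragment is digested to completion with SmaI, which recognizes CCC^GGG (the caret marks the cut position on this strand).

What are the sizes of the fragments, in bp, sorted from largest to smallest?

SmaI sites (CCCGGG) start at positions 59, 79.
SmaI cuts after base 3 of each site, so after positions 61, 81.
Linear molecule, 2 cuts → 3 fragments:
  1–61 → 61 bp
  62–81 → 20 bp
  82–134 → 53 bp
Sorted largest to smallest: 61, 53, 20 bp.

61, 53, 20 bp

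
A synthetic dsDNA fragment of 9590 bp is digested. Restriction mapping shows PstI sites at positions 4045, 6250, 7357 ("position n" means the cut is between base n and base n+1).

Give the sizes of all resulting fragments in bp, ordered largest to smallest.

4045, 2233, 2205, 1107 bp

Linear molecule, 3 cuts → 4 fragments:
  4045 − 0 = 4045 bp
  6250 − 4045 = 2205 bp
  7357 − 6250 = 1107 bp
  9590 − 7357 = 2233 bp
Sorted largest to smallest: 4045, 2233, 2205, 1107 bp.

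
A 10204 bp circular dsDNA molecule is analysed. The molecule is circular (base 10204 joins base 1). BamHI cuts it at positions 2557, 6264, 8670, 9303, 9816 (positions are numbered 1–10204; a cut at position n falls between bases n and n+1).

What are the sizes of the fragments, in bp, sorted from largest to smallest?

3707, 2945, 2406, 633, 513 bp

Circular molecule, 5 cuts → 5 fragments:
  6264 − 2557 = 3707 bp
  8670 − 6264 = 2406 bp
  9303 − 8670 = 633 bp
  9816 − 9303 = 513 bp
  wrap: 10204 − 9816 + 2557 = 2945 bp
Sorted largest to smallest: 3707, 2945, 2406, 633, 513 bp.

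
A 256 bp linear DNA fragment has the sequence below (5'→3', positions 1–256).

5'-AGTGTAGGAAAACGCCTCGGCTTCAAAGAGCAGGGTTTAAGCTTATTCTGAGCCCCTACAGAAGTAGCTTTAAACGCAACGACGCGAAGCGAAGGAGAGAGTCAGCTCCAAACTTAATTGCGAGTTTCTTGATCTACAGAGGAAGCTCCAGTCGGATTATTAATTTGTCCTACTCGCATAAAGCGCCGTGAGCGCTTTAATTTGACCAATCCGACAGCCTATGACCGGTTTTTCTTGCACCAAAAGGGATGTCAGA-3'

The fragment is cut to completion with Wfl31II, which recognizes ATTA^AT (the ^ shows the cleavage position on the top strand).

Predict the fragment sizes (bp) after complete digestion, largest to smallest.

The Wfl31II site (ATTAAT) starts at position 159.
Wfl31II cuts after base 4 of each site, so after position 162.
Linear molecule, 1 cut → 2 fragments:
  1–162 → 162 bp
  163–256 → 94 bp
Sorted largest to smallest: 162, 94 bp.

162, 94 bp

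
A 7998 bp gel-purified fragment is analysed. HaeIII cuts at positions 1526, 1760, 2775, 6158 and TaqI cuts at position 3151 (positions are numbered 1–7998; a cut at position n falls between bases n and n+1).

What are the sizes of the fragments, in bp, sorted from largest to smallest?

3007, 1840, 1526, 1015, 376, 234 bp

Combined cut positions (sorted): 1526, 1760, 2775, 3151, 6158.
Linear molecule, 5 cuts → 6 fragments:
  1526 − 0 = 1526 bp
  1760 − 1526 = 234 bp
  2775 − 1760 = 1015 bp
  3151 − 2775 = 376 bp
  6158 − 3151 = 3007 bp
  7998 − 6158 = 1840 bp
Sorted largest to smallest: 3007, 1840, 1526, 1015, 376, 234 bp.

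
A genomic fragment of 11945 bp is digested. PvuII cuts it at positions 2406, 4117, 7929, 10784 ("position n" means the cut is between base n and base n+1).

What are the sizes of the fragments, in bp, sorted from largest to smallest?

Linear molecule, 4 cuts → 5 fragments:
  2406 − 0 = 2406 bp
  4117 − 2406 = 1711 bp
  7929 − 4117 = 3812 bp
  10784 − 7929 = 2855 bp
  11945 − 10784 = 1161 bp
Sorted largest to smallest: 3812, 2855, 2406, 1711, 1161 bp.

3812, 2855, 2406, 1711, 1161 bp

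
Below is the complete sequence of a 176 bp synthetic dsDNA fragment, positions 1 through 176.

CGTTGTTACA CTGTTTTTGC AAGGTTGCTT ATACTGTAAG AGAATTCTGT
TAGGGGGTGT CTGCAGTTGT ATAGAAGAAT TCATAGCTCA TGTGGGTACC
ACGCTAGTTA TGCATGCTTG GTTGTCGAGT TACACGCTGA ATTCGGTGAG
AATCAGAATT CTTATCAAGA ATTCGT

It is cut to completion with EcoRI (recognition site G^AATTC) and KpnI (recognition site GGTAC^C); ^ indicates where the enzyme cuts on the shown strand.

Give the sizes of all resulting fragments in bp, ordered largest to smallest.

EcoRI sites (GAATTC) start at positions 42, 77, 139, 156, 169.
EcoRI cuts after the first base of each site, so after positions 42, 77, 139, 156, 169.
The KpnI site (GGTACC) starts at position 95.
KpnI cuts after base 5 of each site (before the last base), so after position 99.
Combined cut positions: 42, 77, 99, 139, 156, 169.
Linear molecule, 6 cuts → 7 fragments:
  1–42 → 42 bp
  43–77 → 35 bp
  78–99 → 22 bp
  100–139 → 40 bp
  140–156 → 17 bp
  157–169 → 13 bp
  170–176 → 7 bp
Sorted largest to smallest: 42, 40, 35, 22, 17, 13, 7 bp.

42, 40, 35, 22, 17, 13, 7 bp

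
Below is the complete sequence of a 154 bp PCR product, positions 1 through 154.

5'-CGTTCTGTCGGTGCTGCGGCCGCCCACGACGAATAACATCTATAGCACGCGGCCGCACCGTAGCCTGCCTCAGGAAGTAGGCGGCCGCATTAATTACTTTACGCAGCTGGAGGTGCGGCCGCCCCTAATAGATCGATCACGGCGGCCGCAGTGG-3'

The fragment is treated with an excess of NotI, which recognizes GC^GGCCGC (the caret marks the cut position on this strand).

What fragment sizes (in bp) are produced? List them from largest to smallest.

NotI sites (GCGGCCGC) start at positions 16, 49, 81, 115, 142.
NotI cuts after base 2 of each site, so after positions 17, 50, 82, 116, 143.
Linear molecule, 5 cuts → 6 fragments:
  1–17 → 17 bp
  18–50 → 33 bp
  51–82 → 32 bp
  83–116 → 34 bp
  117–143 → 27 bp
  144–154 → 11 bp
Sorted largest to smallest: 34, 33, 32, 27, 17, 11 bp.

34, 33, 32, 27, 17, 11 bp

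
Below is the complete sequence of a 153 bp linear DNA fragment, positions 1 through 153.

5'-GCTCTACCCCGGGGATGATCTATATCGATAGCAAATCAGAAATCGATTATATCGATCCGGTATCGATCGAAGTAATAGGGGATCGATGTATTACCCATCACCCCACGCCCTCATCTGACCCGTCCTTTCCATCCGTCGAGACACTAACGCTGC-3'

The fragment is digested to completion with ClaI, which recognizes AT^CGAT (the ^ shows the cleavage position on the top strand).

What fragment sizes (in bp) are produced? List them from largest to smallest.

ClaI sites (ATCGAT) start at positions 24, 42, 51, 62, 82.
ClaI cuts after base 2 of each site, so after positions 25, 43, 52, 63, 83.
Linear molecule, 5 cuts → 6 fragments:
  1–25 → 25 bp
  26–43 → 18 bp
  44–52 → 9 bp
  53–63 → 11 bp
  64–83 → 20 bp
  84–153 → 70 bp
Sorted largest to smallest: 70, 25, 20, 18, 11, 9 bp.

70, 25, 20, 18, 11, 9 bp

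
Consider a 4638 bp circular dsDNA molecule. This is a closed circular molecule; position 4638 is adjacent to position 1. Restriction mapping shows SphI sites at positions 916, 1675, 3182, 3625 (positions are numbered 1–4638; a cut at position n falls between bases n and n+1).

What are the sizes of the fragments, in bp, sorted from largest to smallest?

1929, 1507, 759, 443 bp

Circular molecule, 4 cuts → 4 fragments:
  1675 − 916 = 759 bp
  3182 − 1675 = 1507 bp
  3625 − 3182 = 443 bp
  wrap: 4638 − 3625 + 916 = 1929 bp
Sorted largest to smallest: 1929, 1507, 759, 443 bp.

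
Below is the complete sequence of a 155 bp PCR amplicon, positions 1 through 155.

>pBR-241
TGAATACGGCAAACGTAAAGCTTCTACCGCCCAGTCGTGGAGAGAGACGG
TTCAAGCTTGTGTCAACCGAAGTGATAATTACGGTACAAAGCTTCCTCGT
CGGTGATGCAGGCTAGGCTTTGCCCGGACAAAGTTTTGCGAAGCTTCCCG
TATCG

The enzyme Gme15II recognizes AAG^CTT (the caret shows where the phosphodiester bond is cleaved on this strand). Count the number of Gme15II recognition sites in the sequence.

4

AAGCTT occurs starting at positions 18, 54, 89, 141.
Gme15II cuts at 4 sites.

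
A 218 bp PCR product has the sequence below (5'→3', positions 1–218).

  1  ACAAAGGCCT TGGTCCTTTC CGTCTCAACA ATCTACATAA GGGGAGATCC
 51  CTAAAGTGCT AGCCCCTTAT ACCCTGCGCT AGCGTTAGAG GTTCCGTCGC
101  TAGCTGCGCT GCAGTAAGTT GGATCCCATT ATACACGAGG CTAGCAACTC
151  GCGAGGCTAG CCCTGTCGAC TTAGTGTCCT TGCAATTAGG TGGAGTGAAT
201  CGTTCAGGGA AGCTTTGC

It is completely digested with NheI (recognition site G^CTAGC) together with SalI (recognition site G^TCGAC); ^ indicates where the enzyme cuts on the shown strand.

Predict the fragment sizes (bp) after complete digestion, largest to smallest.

58, 53, 41, 21, 20, 16, 9 bp

NheI sites (GCTAGC) start at positions 58, 78, 99, 140, 156.
NheI cuts after the first base of each site, so after positions 58, 78, 99, 140, 156.
The SalI site (GTCGAC) starts at position 165.
SalI cuts after the first base of each site, so after position 165.
Combined cut positions: 58, 78, 99, 140, 156, 165.
Linear molecule, 6 cuts → 7 fragments:
  1–58 → 58 bp
  59–78 → 20 bp
  79–99 → 21 bp
  100–140 → 41 bp
  141–156 → 16 bp
  157–165 → 9 bp
  166–218 → 53 bp
Sorted largest to smallest: 58, 53, 41, 21, 20, 16, 9 bp.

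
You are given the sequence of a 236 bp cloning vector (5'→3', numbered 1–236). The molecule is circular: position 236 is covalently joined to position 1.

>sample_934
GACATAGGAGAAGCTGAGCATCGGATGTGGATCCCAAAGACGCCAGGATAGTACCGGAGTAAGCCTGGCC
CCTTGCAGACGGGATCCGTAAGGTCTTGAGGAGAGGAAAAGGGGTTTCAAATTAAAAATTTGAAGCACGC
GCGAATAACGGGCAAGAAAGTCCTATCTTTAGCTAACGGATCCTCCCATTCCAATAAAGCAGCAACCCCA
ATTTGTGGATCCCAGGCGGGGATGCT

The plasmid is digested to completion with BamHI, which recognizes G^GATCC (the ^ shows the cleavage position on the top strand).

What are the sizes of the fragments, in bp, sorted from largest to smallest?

BamHI sites (GGATCC) start at positions 29, 82, 178, 217.
BamHI cuts after the first base of each site, so after positions 29, 82, 178, 217.
Circular molecule, 4 cuts → 4 fragments:
  30–82 → 53 bp
  83–178 → 96 bp
  179–217 → 39 bp
  218–236 then 1–29 → 19 + 29 = 48 bp
Sorted largest to smallest: 96, 53, 48, 39 bp.

96, 53, 48, 39 bp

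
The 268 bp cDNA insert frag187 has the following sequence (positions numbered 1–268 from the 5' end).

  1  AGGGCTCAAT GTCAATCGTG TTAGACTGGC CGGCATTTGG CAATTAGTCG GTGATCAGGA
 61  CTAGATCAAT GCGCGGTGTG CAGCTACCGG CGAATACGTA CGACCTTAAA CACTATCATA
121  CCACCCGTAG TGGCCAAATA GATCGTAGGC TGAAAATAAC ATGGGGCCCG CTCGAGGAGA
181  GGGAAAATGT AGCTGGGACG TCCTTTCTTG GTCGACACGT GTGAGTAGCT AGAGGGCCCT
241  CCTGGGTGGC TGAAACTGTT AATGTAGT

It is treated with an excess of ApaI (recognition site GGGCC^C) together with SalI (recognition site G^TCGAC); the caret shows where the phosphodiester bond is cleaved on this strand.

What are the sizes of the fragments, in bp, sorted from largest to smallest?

ApaI sites (GGGCCC) start at positions 164, 234.
ApaI cuts after base 5 of each site (before the last base), so after positions 168, 238.
The SalI site (GTCGAC) starts at position 211.
SalI cuts after the first base of each site, so after position 211.
Combined cut positions: 168, 211, 238.
Linear molecule, 3 cuts → 4 fragments:
  1–168 → 168 bp
  169–211 → 43 bp
  212–238 → 27 bp
  239–268 → 30 bp
Sorted largest to smallest: 168, 43, 30, 27 bp.

168, 43, 30, 27 bp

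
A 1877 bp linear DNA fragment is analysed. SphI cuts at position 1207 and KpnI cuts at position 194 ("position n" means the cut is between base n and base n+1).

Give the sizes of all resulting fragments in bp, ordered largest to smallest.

Combined cut positions (sorted): 194, 1207.
Linear molecule, 2 cuts → 3 fragments:
  194 − 0 = 194 bp
  1207 − 194 = 1013 bp
  1877 − 1207 = 670 bp
Sorted largest to smallest: 1013, 670, 194 bp.

1013, 670, 194 bp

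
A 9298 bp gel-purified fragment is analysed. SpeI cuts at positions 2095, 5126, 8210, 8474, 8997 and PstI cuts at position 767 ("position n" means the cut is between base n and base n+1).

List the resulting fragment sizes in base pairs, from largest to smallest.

Combined cut positions (sorted): 767, 2095, 5126, 8210, 8474, 8997.
Linear molecule, 6 cuts → 7 fragments:
  767 − 0 = 767 bp
  2095 − 767 = 1328 bp
  5126 − 2095 = 3031 bp
  8210 − 5126 = 3084 bp
  8474 − 8210 = 264 bp
  8997 − 8474 = 523 bp
  9298 − 8997 = 301 bp
Sorted largest to smallest: 3084, 3031, 1328, 767, 523, 301, 264 bp.

3084, 3031, 1328, 767, 523, 301, 264 bp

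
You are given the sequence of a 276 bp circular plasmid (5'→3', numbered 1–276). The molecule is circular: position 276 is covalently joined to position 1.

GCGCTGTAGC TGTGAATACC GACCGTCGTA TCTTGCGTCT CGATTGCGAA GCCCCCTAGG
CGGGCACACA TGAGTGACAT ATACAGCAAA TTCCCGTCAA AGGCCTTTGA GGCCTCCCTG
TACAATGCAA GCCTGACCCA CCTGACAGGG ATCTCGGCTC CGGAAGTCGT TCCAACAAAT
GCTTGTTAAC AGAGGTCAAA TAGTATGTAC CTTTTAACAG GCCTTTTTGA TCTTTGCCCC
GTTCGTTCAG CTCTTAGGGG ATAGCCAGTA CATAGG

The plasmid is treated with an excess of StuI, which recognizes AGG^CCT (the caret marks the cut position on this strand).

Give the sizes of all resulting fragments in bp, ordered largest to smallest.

StuI sites (AGGCCT) start at positions 101, 110, 219.
StuI cuts after base 3 of each site, so after positions 103, 112, 221.
Circular molecule, 3 cuts → 3 fragments:
  104–112 → 9 bp
  113–221 → 109 bp
  222–276 then 1–103 → 55 + 103 = 158 bp
Sorted largest to smallest: 158, 109, 9 bp.

158, 109, 9 bp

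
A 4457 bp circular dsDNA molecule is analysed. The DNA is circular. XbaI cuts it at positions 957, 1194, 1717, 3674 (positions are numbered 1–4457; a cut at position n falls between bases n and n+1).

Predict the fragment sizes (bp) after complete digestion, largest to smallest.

1957, 1740, 523, 237 bp

Circular molecule, 4 cuts → 4 fragments:
  1194 − 957 = 237 bp
  1717 − 1194 = 523 bp
  3674 − 1717 = 1957 bp
  wrap: 4457 − 3674 + 957 = 1740 bp
Sorted largest to smallest: 1957, 1740, 523, 237 bp.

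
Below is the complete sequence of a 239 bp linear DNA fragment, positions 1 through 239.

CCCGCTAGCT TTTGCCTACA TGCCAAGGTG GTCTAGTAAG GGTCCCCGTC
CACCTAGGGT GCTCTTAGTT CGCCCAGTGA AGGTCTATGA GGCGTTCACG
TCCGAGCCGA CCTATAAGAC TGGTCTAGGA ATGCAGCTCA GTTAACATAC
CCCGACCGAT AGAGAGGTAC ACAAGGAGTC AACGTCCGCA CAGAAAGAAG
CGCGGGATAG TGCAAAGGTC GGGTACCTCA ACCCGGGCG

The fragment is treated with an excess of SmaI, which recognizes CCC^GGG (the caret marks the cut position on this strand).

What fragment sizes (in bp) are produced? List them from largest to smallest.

234, 5 bp

The SmaI site (CCCGGG) starts at position 232.
SmaI cuts after base 3 of each site, so after position 234.
Linear molecule, 1 cut → 2 fragments:
  1–234 → 234 bp
  235–239 → 5 bp
Sorted largest to smallest: 234, 5 bp.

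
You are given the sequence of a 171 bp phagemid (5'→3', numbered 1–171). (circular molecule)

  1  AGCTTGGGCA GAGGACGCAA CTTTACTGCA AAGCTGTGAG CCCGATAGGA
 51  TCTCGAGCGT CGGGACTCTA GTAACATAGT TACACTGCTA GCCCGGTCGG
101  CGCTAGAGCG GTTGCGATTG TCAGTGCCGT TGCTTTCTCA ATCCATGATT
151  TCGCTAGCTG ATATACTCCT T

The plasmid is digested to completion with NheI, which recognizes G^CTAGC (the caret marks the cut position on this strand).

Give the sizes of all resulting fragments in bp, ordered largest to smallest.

NheI sites (GCTAGC) start at positions 87, 153.
NheI cuts after the first base of each site, so after positions 87, 153.
Circular molecule, 2 cuts → 2 fragments:
  88–153 → 66 bp
  154–171 then 1–87 → 18 + 87 = 105 bp
Sorted largest to smallest: 105, 66 bp.

105, 66 bp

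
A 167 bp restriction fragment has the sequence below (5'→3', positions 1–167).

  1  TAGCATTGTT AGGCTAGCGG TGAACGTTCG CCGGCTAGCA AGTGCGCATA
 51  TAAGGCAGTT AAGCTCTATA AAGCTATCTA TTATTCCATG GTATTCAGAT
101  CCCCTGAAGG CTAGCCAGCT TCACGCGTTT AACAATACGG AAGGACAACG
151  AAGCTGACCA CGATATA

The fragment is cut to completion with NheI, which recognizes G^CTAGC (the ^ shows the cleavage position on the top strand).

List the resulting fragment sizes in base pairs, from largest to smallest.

76, 57, 21, 13 bp

NheI sites (GCTAGC) start at positions 13, 34, 110.
NheI cuts after the first base of each site, so after positions 13, 34, 110.
Linear molecule, 3 cuts → 4 fragments:
  1–13 → 13 bp
  14–34 → 21 bp
  35–110 → 76 bp
  111–167 → 57 bp
Sorted largest to smallest: 76, 57, 21, 13 bp.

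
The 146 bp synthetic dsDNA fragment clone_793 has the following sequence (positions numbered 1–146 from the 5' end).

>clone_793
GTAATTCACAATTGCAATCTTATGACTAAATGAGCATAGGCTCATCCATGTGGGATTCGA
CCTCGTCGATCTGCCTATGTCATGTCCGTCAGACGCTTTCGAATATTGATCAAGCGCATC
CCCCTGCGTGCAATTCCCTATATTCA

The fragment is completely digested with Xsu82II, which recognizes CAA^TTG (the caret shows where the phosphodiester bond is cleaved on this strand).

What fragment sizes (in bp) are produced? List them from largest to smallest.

The Xsu82II site (CAATTG) starts at position 9.
Xsu82II cuts after base 3 of each site, so after position 11.
Linear molecule, 1 cut → 2 fragments:
  1–11 → 11 bp
  12–146 → 135 bp
Sorted largest to smallest: 135, 11 bp.

135, 11 bp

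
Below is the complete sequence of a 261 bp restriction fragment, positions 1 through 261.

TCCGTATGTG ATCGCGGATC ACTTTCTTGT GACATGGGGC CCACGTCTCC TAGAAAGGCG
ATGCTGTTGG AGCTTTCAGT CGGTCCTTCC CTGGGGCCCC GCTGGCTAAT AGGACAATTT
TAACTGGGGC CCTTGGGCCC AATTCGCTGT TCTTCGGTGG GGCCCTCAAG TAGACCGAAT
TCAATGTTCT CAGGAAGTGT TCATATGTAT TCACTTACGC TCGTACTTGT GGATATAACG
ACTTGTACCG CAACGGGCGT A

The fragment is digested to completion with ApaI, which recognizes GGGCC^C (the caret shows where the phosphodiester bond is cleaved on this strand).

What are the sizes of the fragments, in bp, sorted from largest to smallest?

97, 57, 41, 33, 25, 8 bp

ApaI sites (GGGCCC) start at positions 37, 94, 127, 135, 160.
ApaI cuts after base 5 of each site (before the last base), so after positions 41, 98, 131, 139, 164.
Linear molecule, 5 cuts → 6 fragments:
  1–41 → 41 bp
  42–98 → 57 bp
  99–131 → 33 bp
  132–139 → 8 bp
  140–164 → 25 bp
  165–261 → 97 bp
Sorted largest to smallest: 97, 57, 41, 33, 25, 8 bp.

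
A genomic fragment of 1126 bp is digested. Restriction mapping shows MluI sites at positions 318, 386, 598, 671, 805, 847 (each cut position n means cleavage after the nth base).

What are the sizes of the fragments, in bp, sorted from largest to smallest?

318, 279, 212, 134, 73, 68, 42 bp

Linear molecule, 6 cuts → 7 fragments:
  318 − 0 = 318 bp
  386 − 318 = 68 bp
  598 − 386 = 212 bp
  671 − 598 = 73 bp
  805 − 671 = 134 bp
  847 − 805 = 42 bp
  1126 − 847 = 279 bp
Sorted largest to smallest: 318, 279, 212, 134, 73, 68, 42 bp.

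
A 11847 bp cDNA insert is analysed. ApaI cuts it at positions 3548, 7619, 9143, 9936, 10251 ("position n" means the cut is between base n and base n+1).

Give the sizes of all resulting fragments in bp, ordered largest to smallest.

Linear molecule, 5 cuts → 6 fragments:
  3548 − 0 = 3548 bp
  7619 − 3548 = 4071 bp
  9143 − 7619 = 1524 bp
  9936 − 9143 = 793 bp
  10251 − 9936 = 315 bp
  11847 − 10251 = 1596 bp
Sorted largest to smallest: 4071, 3548, 1596, 1524, 793, 315 bp.

4071, 3548, 1596, 1524, 793, 315 bp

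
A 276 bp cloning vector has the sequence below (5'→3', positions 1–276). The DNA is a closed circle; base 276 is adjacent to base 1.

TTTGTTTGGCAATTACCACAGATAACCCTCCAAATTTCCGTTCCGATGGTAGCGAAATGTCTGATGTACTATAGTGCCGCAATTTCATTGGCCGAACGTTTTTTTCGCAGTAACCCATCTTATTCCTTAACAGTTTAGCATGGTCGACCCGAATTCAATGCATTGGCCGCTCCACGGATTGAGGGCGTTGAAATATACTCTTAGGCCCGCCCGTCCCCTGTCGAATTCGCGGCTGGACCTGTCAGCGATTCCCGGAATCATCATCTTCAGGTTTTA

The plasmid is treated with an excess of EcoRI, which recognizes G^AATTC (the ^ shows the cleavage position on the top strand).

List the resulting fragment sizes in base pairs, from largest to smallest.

204, 72 bp

EcoRI sites (GAATTC) start at positions 151, 223.
EcoRI cuts after the first base of each site, so after positions 151, 223.
Circular molecule, 2 cuts → 2 fragments:
  152–223 → 72 bp
  224–276 then 1–151 → 53 + 151 = 204 bp
Sorted largest to smallest: 204, 72 bp.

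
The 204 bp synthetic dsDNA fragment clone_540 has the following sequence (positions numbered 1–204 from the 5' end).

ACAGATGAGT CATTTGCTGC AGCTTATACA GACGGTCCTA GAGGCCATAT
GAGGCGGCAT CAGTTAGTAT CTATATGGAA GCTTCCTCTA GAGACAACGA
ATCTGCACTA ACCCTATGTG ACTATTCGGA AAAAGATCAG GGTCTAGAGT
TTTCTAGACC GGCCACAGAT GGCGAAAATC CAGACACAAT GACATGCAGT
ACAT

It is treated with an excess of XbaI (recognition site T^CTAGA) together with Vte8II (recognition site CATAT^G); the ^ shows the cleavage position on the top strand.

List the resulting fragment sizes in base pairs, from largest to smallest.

56, 51, 50, 37, 10 bp

XbaI sites (TCTAGA) start at positions 87, 143, 153.
XbaI cuts after the first base of each site, so after positions 87, 143, 153.
The Vte8II site (CATATG) starts at position 46.
Vte8II cuts after base 5 of each site (before the last base), so after position 50.
Combined cut positions: 50, 87, 143, 153.
Linear molecule, 4 cuts → 5 fragments:
  1–50 → 50 bp
  51–87 → 37 bp
  88–143 → 56 bp
  144–153 → 10 bp
  154–204 → 51 bp
Sorted largest to smallest: 56, 51, 50, 37, 10 bp.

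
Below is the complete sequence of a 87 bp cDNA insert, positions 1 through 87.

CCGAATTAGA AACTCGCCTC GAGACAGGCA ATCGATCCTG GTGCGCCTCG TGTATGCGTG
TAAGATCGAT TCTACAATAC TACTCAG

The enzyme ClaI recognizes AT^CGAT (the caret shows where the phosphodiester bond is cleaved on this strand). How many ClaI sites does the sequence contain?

ATCGAT occurs starting at positions 31, 65.
ClaI cuts at 2 sites.

2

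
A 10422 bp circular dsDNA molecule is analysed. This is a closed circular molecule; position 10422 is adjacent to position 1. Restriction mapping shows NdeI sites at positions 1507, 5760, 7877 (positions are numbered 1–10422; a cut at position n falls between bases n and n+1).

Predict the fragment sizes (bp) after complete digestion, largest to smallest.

4253, 4052, 2117 bp

Circular molecule, 3 cuts → 3 fragments:
  5760 − 1507 = 4253 bp
  7877 − 5760 = 2117 bp
  wrap: 10422 − 7877 + 1507 = 4052 bp
Sorted largest to smallest: 4253, 4052, 2117 bp.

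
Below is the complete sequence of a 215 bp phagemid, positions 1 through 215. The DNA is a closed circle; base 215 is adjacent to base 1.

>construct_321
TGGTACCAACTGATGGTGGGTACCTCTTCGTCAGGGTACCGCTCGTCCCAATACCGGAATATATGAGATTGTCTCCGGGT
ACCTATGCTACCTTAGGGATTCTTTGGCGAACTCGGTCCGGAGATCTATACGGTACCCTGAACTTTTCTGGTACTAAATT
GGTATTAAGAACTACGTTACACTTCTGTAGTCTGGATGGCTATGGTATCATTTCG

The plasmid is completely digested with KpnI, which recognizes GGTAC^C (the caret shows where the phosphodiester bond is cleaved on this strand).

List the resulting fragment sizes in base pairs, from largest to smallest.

KpnI sites (GGTACC) start at positions 2, 19, 35, 78, 132.
KpnI cuts after base 5 of each site (before the last base), so after positions 6, 23, 39, 82, 136.
Circular molecule, 5 cuts → 5 fragments:
  7–23 → 17 bp
  24–39 → 16 bp
  40–82 → 43 bp
  83–136 → 54 bp
  137–215 then 1–6 → 79 + 6 = 85 bp
Sorted largest to smallest: 85, 54, 43, 17, 16 bp.

85, 54, 43, 17, 16 bp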